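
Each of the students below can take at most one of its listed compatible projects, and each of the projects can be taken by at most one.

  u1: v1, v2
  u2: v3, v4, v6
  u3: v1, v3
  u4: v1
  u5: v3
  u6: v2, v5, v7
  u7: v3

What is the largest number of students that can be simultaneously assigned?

Unit-capacity flow: source→left, listed edges, right→sink; max matching = max flow.
Augmenting path u1→v1 (+1); matched 1.
Augmenting path u2→v3 (+1); matched 2.
Augmenting path u6→v2 (+1); matched 3.
Augmenting path u3→v3→u2→v4 (+1); matched 4.
Augmenting path u4→v1→u1→v2→u6→v5 (+1); matched 5.
No augmenting path remains; maximum matching = 5.
König certificate: {u1, u2, u6, v1, v3} is a vertex cover of size 5 (every listed pair touches it), so no matching can be larger.

5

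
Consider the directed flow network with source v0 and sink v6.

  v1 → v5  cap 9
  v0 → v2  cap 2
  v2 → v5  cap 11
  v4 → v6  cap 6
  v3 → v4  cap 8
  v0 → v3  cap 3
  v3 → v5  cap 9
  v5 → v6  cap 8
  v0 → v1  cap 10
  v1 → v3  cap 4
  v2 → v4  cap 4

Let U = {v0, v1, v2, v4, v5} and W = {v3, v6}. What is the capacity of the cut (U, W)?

21

Edges leaving {v0, v1, v2, v4, v5}: v0→v3 (3), v1→v3 (4), v4→v6 (6), v5→v6 (8).
Cut capacity = 3 + 4 + 6 + 8 = 21.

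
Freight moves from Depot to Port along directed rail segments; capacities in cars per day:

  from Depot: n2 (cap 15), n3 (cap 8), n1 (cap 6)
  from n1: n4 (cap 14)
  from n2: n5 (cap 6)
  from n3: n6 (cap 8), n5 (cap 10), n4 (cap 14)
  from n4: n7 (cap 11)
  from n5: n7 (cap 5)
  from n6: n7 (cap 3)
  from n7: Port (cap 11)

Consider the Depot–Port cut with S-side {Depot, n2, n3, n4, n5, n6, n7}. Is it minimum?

Given cut capacity: 6 + 11 = 17.
Augment Depot→n1→n4→n7→Port: bottleneck 6, flow now 6.
Augment Depot→n2→n5→n7→Port: bottleneck 5, flow now 11.
No augmenting path remains; maximum flow = 11.
In the residual graph, reachable from Depot: {Depot, n1, n2, n3, n4, n5, n6, n7}.
Min-cut edges: n7→Port (11); capacity 11 = 11.
Cut capacity 17 exceeds the max flow 11, so it is not minimum.

No — its capacity is 17, but the minimum cut has capacity 11.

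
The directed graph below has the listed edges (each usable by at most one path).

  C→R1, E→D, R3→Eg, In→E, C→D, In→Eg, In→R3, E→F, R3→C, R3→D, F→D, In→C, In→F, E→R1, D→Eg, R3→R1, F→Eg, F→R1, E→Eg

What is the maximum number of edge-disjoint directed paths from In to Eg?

Assign every edge capacity 1; by Menger, the answer equals the max flow.
Path In→Eg (+1); total 1.
Path In→E→Eg (+1); total 2.
Path In→R3→Eg (+1); total 3.
Path In→F→Eg (+1); total 4.
Path In→C→D→Eg (+1); total 5.
No residual In→Eg path; max flow = 5.
Certifying cut of size 5: {In→C, In→E, In→Eg, In→F, In→R3}.

5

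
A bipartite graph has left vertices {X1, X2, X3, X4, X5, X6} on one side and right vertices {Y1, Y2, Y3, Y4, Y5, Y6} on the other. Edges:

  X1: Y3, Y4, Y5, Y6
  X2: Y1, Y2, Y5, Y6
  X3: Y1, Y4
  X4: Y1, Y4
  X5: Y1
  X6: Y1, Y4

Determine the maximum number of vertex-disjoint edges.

4

Unit-capacity flow: source→left, listed edges, right→sink; max matching = max flow.
Augmenting path X1→Y3 (+1); matched 1.
Augmenting path X2→Y1 (+1); matched 2.
Augmenting path X3→Y4 (+1); matched 3.
Augmenting path X4→Y1→X2→Y2 (+1); matched 4.
No augmenting path remains; maximum matching = 4.
König certificate: {X1, X2, Y1, Y4} is a vertex cover of size 4 (every listed pair touches it), so no matching can be larger.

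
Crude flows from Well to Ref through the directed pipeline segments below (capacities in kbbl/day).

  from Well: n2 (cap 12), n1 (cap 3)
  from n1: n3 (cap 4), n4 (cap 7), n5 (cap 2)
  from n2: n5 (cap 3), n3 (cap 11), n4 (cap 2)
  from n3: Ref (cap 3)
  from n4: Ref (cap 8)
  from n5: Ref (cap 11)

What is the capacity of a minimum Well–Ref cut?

Augment Well→n1→n3→Ref: bottleneck 3, flow now 3.
Augment Well→n2→n4→Ref: bottleneck 2, flow now 5.
Augment Well→n2→n5→Ref: bottleneck 3, flow now 8.
Augment Well→n2→n3→n1→n4→Ref: bottleneck 3, flow now 11. (uses reverse residual edge)
No augmenting path remains; maximum flow = 11.
By max-flow min-cut, the minimum cut capacity equals the max flow.
In the residual graph, reachable from Well: {Well, n2, n3}.
Min-cut edges: Well→n1 (3), n2→n4 (2), n2→n5 (3), n3→Ref (3); capacity 3 + 2 + 3 + 3 = 11.

11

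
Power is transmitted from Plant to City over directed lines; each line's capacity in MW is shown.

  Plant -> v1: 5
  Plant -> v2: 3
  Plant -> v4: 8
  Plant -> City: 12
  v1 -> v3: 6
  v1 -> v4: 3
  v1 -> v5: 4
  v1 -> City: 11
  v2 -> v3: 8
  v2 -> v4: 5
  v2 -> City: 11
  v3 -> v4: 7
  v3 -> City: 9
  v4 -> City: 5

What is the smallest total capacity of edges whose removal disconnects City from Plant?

Augment Plant→City: bottleneck 12, flow now 12.
Augment Plant→v1→City: bottleneck 5, flow now 17.
Augment Plant→v2→City: bottleneck 3, flow now 20.
Augment Plant→v4→City: bottleneck 5, flow now 25.
No augmenting path remains; maximum flow = 25.
By max-flow min-cut, the minimum cut capacity equals the max flow.
In the residual graph, reachable from Plant: {Plant, v4}.
Min-cut edges: Plant→v1 (5), Plant→v2 (3), Plant→City (12), v4→City (5); capacity 5 + 3 + 12 + 5 = 25.

25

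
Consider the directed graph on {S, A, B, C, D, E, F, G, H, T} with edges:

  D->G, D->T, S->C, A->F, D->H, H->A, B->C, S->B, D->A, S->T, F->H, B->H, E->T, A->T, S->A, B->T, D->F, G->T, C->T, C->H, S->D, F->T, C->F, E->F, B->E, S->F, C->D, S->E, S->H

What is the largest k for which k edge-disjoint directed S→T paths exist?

7

Assign every edge capacity 1; by Menger, the answer equals the max flow.
Path S→T (+1); total 1.
Path S→A→T (+1); total 2.
Path S→B→T (+1); total 3.
Path S→C→T (+1); total 4.
Path S→D→T (+1); total 5.
Path S→E→T (+1); total 6.
Path S→F→T (+1); total 7.
No residual S→T path; max flow = 7.
Certifying cut of size 7: {A→T, F→T, S→B, S→C, S→D, S→E, S→T}.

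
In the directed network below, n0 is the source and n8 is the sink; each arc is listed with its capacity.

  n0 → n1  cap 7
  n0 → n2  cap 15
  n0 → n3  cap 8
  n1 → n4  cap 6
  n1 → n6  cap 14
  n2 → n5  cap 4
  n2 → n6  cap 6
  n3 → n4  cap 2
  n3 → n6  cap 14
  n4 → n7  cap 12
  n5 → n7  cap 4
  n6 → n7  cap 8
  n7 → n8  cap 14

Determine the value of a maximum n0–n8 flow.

14

Augment n0→n1→n4→n7→n8: bottleneck 6, flow now 6.
Augment n0→n1→n6→n7→n8: bottleneck 1, flow now 7.
Augment n0→n2→n5→n7→n8: bottleneck 4, flow now 11.
Augment n0→n2→n6→n7→n8: bottleneck 3, flow now 14.
No augmenting path remains; maximum flow = 14.
In the residual graph, reachable from n0: {n0, n1, n2, n3, n4, n5, n6, n7}.
Min-cut edges: n7→n8 (14); capacity 14 = 14.
This cut is saturated, so no flow can exceed 14.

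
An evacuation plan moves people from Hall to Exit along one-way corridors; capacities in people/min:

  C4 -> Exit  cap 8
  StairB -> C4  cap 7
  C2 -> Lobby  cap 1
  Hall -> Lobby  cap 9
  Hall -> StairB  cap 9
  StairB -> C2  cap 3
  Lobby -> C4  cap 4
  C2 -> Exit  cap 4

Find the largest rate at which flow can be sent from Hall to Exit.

11

Augment Hall→Lobby→C4→Exit: bottleneck 4, flow now 4.
Augment Hall→StairB→C4→Exit: bottleneck 4, flow now 8.
Augment Hall→StairB→C2→Exit: bottleneck 3, flow now 11.
No augmenting path remains; maximum flow = 11.
In the residual graph, reachable from Hall: {Hall, Lobby, StairB, C4}.
Min-cut edges: StairB→C2 (3), C4→Exit (8); capacity 3 + 8 = 11.
This cut is saturated, so no flow can exceed 11.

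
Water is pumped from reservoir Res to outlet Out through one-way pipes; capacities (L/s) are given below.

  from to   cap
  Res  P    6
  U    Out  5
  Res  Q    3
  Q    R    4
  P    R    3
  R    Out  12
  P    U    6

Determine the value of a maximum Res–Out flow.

Augment Res→P→R→Out: bottleneck 3, flow now 3.
Augment Res→P→U→Out: bottleneck 3, flow now 6.
Augment Res→Q→R→Out: bottleneck 3, flow now 9.
No augmenting path remains; maximum flow = 9.
In the residual graph, reachable from Res: {Res}.
Min-cut edges: Res→P (6), Res→Q (3); capacity 6 + 3 = 9.
This cut is saturated, so no flow can exceed 9.

9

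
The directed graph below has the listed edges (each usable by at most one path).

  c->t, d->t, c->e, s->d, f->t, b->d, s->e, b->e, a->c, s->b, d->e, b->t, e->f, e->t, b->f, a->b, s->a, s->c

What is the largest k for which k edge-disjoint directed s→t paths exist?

Assign every edge capacity 1; by Menger, the answer equals the max flow.
Path s→b→t (+1); total 1.
Path s→c→t (+1); total 2.
Path s→d→t (+1); total 3.
Path s→e→t (+1); total 4.
Path s→a→b→f→t (+1); total 5.
No residual s→t path; max flow = 5.
Certifying cut of size 5: {s→a, s→b, s→c, s→d, s→e}.

5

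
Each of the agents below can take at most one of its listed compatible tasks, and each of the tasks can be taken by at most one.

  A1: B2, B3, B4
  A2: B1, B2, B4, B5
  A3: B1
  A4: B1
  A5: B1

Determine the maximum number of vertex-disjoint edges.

3

Unit-capacity flow: source→left, listed edges, right→sink; max matching = max flow.
Augmenting path A1→B2 (+1); matched 1.
Augmenting path A2→B1 (+1); matched 2.
Augmenting path A3→B1→A2→B4 (+1); matched 3.
No augmenting path remains; maximum matching = 3.
König certificate: {A1, A2, B1} is a vertex cover of size 3 (every listed pair touches it), so no matching can be larger.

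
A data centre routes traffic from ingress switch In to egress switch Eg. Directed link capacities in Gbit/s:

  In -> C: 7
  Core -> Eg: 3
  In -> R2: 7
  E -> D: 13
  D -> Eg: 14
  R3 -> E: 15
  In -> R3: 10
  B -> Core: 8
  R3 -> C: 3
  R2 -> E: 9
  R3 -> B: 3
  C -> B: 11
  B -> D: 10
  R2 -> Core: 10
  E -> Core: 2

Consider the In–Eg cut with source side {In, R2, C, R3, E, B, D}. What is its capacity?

34

Edges leaving {In, R2, C, R3, E, B, D}: R2→Core (10), E→Core (2), B→Core (8), D→Eg (14).
Cut capacity = 10 + 2 + 8 + 14 = 34.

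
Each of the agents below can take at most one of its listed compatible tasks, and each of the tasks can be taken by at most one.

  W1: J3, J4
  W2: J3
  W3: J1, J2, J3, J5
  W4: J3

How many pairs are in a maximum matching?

3

Unit-capacity flow: source→left, listed edges, right→sink; max matching = max flow.
Augmenting path W1→J3 (+1); matched 1.
Augmenting path W3→J1 (+1); matched 2.
Augmenting path W2→J3→W1→J4 (+1); matched 3.
No augmenting path remains; maximum matching = 3.
König certificate: {W1, W3, J3} is a vertex cover of size 3 (every listed pair touches it), so no matching can be larger.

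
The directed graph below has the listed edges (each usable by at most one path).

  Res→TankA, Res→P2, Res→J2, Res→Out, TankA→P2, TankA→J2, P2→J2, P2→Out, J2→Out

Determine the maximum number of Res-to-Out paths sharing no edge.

3

Assign every edge capacity 1; by Menger, the answer equals the max flow.
Path Res→Out (+1); total 1.
Path Res→P2→Out (+1); total 2.
Path Res→J2→Out (+1); total 3.
No residual Res→Out path; max flow = 3.
Certifying cut of size 3: {J2→Out, P2→Out, Res→Out}.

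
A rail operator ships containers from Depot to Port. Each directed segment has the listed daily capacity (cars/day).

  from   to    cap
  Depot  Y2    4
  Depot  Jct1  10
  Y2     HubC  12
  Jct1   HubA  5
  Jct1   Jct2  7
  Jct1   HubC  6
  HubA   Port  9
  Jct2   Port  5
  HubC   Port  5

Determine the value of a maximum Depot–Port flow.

Augment Depot→Y2→HubC→Port: bottleneck 4, flow now 4.
Augment Depot→Jct1→HubA→Port: bottleneck 5, flow now 9.
Augment Depot→Jct1→Jct2→Port: bottleneck 5, flow now 14.
No augmenting path remains; maximum flow = 14.
In the residual graph, reachable from Depot: {Depot}.
Min-cut edges: Depot→Y2 (4), Depot→Jct1 (10); capacity 4 + 10 = 14.
This cut is saturated, so no flow can exceed 14.

14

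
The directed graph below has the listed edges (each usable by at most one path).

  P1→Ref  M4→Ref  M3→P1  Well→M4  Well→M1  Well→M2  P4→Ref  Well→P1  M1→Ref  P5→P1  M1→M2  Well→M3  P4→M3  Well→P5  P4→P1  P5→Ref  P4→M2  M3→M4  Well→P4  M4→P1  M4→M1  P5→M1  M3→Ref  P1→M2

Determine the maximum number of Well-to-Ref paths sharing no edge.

6

Assign every edge capacity 1; by Menger, the answer equals the max flow.
Path Well→P5→Ref (+1); total 1.
Path Well→P4→Ref (+1); total 2.
Path Well→M3→Ref (+1); total 3.
Path Well→P1→Ref (+1); total 4.
Path Well→M4→Ref (+1); total 5.
Path Well→M1→Ref (+1); total 6.
No residual Well→Ref path; max flow = 6.
Certifying cut of size 6: {Well→M1, Well→M3, Well→M4, Well→P1, Well→P4, Well→P5}.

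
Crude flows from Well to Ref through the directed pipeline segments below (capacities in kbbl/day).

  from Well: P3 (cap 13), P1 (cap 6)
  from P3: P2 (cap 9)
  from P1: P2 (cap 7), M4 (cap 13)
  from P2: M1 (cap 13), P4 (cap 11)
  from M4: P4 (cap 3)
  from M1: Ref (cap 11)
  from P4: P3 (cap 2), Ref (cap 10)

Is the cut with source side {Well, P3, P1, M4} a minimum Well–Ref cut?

No — its capacity is 19, but the minimum cut has capacity 15.

Given cut capacity: 9 + 7 + 3 = 19.
Augment Well→P3→P2→M1→Ref: bottleneck 9, flow now 9.
Augment Well→P1→P2→M1→Ref: bottleneck 2, flow now 11.
Augment Well→P1→P2→P4→Ref: bottleneck 4, flow now 15.
No augmenting path remains; maximum flow = 15.
In the residual graph, reachable from Well: {Well, P3}.
Min-cut edges: Well→P1 (6), P3→P2 (9); capacity 6 + 9 = 15.
Cut capacity 19 exceeds the max flow 15, so it is not minimum.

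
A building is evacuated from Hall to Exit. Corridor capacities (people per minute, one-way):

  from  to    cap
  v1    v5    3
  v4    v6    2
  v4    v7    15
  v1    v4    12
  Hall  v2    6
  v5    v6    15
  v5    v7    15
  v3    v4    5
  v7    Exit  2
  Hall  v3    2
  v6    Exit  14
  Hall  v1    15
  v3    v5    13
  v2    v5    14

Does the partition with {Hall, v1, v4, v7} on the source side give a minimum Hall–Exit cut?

Given cut capacity: 6 + 2 + 3 + 2 + 2 = 15.
Augment Hall→v1→v4→v6→Exit: bottleneck 2, flow now 2.
Augment Hall→v1→v4→v7→Exit: bottleneck 2, flow now 4.
Augment Hall→v1→v5→v6→Exit: bottleneck 3, flow now 7.
Augment Hall→v2→v5→v6→Exit: bottleneck 6, flow now 13.
Augment Hall→v3→v5→v6→Exit: bottleneck 2, flow now 15.
No augmenting path remains; maximum flow = 15.
Cut capacity 15 equals the max flow, so it is a minimum cut.

Yes — it is a minimum cut (capacity 15).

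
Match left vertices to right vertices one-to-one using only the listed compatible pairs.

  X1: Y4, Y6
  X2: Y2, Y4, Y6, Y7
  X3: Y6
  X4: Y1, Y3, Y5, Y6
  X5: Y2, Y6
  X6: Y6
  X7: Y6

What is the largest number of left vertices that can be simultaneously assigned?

5

Unit-capacity flow: source→left, listed edges, right→sink; max matching = max flow.
Augmenting path X1→Y4 (+1); matched 1.
Augmenting path X2→Y2 (+1); matched 2.
Augmenting path X3→Y6 (+1); matched 3.
Augmenting path X4→Y1 (+1); matched 4.
Augmenting path X5→Y2→X2→Y7 (+1); matched 5.
No augmenting path remains; maximum matching = 5.
König certificate: {X1, X2, X4, X5, Y6} is a vertex cover of size 5 (every listed pair touches it), so no matching can be larger.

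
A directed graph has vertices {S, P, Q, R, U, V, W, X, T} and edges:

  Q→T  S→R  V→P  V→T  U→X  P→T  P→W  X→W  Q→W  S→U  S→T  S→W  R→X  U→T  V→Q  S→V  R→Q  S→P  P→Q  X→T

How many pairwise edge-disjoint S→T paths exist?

5

Assign every edge capacity 1; by Menger, the answer equals the max flow.
Path S→T (+1); total 1.
Path S→P→T (+1); total 2.
Path S→U→T (+1); total 3.
Path S→V→T (+1); total 4.
Path S→R→Q→T (+1); total 5.
No residual S→T path; max flow = 5.
Certifying cut of size 5: {S→P, S→R, S→T, S→U, S→V}.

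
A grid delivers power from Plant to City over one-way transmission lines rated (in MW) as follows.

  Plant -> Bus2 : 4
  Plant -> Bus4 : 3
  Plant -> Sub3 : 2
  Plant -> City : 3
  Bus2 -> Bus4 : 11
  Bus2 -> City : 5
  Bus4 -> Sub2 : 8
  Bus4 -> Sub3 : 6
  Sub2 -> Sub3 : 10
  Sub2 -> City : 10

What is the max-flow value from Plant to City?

10

Augment Plant→City: bottleneck 3, flow now 3.
Augment Plant→Bus2→City: bottleneck 4, flow now 7.
Augment Plant→Bus4→Sub2→City: bottleneck 3, flow now 10.
No augmenting path remains; maximum flow = 10.
In the residual graph, reachable from Plant: {Plant, Sub3}.
Min-cut edges: Plant→Bus2 (4), Plant→Bus4 (3), Plant→City (3); capacity 4 + 3 + 3 = 10.
This cut is saturated, so no flow can exceed 10.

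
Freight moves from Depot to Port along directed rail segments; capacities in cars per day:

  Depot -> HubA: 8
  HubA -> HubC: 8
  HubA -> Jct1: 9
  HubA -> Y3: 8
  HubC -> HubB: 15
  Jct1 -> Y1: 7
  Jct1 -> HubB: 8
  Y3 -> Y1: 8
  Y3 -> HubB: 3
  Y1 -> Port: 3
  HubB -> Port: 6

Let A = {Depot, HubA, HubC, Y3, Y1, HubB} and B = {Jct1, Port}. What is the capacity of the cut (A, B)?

18

Edges leaving {Depot, HubA, HubC, Y3, Y1, HubB}: HubA→Jct1 (9), Y1→Port (3), HubB→Port (6).
Cut capacity = 9 + 3 + 6 = 18.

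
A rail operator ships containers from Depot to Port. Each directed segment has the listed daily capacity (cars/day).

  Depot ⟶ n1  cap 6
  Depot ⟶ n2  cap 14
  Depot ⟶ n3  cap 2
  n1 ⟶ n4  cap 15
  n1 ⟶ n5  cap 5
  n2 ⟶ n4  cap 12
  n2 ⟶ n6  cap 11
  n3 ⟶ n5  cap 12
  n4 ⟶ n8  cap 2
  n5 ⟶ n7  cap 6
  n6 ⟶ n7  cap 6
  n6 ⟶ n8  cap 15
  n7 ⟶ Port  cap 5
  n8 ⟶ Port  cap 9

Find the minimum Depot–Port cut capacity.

Augment Depot→n1→n4→n8→Port: bottleneck 2, flow now 2.
Augment Depot→n1→n5→n7→Port: bottleneck 4, flow now 6.
Augment Depot→n2→n6→n7→Port: bottleneck 1, flow now 7.
Augment Depot→n2→n6→n8→Port: bottleneck 7, flow now 14.
No augmenting path remains; maximum flow = 14.
By max-flow min-cut, the minimum cut capacity equals the max flow.
In the residual graph, reachable from Depot: {Depot, n1, n2, n3, n4, n5, n6, n7, n8}.
Min-cut edges: n7→Port (5), n8→Port (9); capacity 5 + 9 = 14.

14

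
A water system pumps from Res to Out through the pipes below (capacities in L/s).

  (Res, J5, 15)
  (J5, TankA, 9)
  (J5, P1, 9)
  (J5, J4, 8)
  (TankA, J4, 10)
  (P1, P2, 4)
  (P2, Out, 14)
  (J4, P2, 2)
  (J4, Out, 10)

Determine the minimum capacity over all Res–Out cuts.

15

Augment Res→J5→J4→Out: bottleneck 8, flow now 8.
Augment Res→J5→TankA→J4→Out: bottleneck 2, flow now 10.
Augment Res→J5→P1→P2→Out: bottleneck 4, flow now 14.
Augment Res→J5→TankA→J4→P2→Out: bottleneck 1, flow now 15.
No augmenting path remains; maximum flow = 15.
By max-flow min-cut, the minimum cut capacity equals the max flow.
In the residual graph, reachable from Res: {Res}.
Min-cut edges: Res→J5 (15); capacity 15 = 15.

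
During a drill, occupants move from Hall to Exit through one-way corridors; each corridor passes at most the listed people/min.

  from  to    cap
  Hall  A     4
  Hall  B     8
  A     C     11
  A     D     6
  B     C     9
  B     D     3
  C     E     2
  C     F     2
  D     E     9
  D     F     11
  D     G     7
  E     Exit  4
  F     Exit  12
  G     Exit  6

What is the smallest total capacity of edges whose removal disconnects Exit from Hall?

11

Augment Hall→A→C→E→Exit: bottleneck 2, flow now 2.
Augment Hall→A→C→F→Exit: bottleneck 2, flow now 4.
Augment Hall→B→D→E→Exit: bottleneck 2, flow now 6.
Augment Hall→B→D→F→Exit: bottleneck 1, flow now 7.
Augment Hall→B→C→A→D→F→Exit: bottleneck 4, flow now 11. (uses reverse residual edge)
No augmenting path remains; maximum flow = 11.
By max-flow min-cut, the minimum cut capacity equals the max flow.
In the residual graph, reachable from Hall: {Hall, B, C}.
Min-cut edges: Hall→A (4), B→D (3), C→E (2), C→F (2); capacity 4 + 3 + 2 + 2 = 11.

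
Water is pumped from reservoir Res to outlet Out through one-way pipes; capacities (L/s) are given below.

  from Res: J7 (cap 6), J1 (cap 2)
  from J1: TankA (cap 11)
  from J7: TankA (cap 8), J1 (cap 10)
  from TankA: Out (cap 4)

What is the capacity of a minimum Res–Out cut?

4

Augment Res→J1→TankA→Out: bottleneck 2, flow now 2.
Augment Res→J7→TankA→Out: bottleneck 2, flow now 4.
No augmenting path remains; maximum flow = 4.
By max-flow min-cut, the minimum cut capacity equals the max flow.
In the residual graph, reachable from Res: {Res, J1, J7, TankA}.
Min-cut edges: TankA→Out (4); capacity 4 = 4.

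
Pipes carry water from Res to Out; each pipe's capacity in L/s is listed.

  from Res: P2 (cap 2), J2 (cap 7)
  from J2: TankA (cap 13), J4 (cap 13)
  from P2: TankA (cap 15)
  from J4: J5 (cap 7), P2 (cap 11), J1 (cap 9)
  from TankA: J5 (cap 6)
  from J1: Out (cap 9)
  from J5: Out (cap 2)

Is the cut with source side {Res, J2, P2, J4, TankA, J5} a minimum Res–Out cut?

No — its capacity is 11, but the minimum cut has capacity 9.

Given cut capacity: 9 + 2 = 11.
Augment Res→J2→J4→J1→Out: bottleneck 7, flow now 7.
Augment Res→P2→TankA→J5→Out: bottleneck 2, flow now 9.
No augmenting path remains; maximum flow = 9.
In the residual graph, reachable from Res: {Res}.
Min-cut edges: Res→J2 (7), Res→P2 (2); capacity 7 + 2 = 9.
Cut capacity 11 exceeds the max flow 9, so it is not minimum.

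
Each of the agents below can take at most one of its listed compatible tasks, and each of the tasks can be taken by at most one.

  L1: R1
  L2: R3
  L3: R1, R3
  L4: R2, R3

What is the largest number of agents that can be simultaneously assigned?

Unit-capacity flow: source→left, listed edges, right→sink; max matching = max flow.
Augmenting path L1→R1 (+1); matched 1.
Augmenting path L2→R3 (+1); matched 2.
Augmenting path L4→R2 (+1); matched 3.
No augmenting path remains; maximum matching = 3.
König certificate: {L4, R1, R3} is a vertex cover of size 3 (every listed pair touches it), so no matching can be larger.

3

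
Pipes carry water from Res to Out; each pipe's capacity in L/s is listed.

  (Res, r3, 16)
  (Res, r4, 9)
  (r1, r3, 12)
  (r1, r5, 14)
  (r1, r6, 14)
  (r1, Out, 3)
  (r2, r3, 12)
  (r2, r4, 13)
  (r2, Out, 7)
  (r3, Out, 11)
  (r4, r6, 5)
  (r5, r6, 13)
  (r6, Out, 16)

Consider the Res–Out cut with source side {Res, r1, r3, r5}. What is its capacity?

Edges leaving {Res, r1, r3, r5}: Res→r4 (9), r1→r6 (14), r1→Out (3), r3→Out (11), r5→r6 (13).
Cut capacity = 9 + 14 + 3 + 11 + 13 = 50.

50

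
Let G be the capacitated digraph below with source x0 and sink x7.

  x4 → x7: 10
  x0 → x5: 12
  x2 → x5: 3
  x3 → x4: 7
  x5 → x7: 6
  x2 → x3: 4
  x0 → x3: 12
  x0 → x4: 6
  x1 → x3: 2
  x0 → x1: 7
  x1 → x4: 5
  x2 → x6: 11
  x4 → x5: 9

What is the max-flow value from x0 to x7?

Augment x0→x4→x7: bottleneck 6, flow now 6.
Augment x0→x5→x7: bottleneck 6, flow now 12.
Augment x0→x1→x4→x7: bottleneck 4, flow now 16.
No augmenting path remains; maximum flow = 16.
In the residual graph, reachable from x0: {x0, x1, x3, x4, x5}.
Min-cut edges: x4→x7 (10), x5→x7 (6); capacity 10 + 6 = 16.
This cut is saturated, so no flow can exceed 16.

16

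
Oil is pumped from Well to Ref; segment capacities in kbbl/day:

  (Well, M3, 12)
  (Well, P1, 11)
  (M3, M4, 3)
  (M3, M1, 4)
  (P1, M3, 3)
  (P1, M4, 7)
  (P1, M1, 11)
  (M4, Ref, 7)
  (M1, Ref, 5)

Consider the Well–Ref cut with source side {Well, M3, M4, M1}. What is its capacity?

Edges leaving {Well, M3, M4, M1}: Well→P1 (11), M4→Ref (7), M1→Ref (5).
Cut capacity = 11 + 7 + 5 = 23.

23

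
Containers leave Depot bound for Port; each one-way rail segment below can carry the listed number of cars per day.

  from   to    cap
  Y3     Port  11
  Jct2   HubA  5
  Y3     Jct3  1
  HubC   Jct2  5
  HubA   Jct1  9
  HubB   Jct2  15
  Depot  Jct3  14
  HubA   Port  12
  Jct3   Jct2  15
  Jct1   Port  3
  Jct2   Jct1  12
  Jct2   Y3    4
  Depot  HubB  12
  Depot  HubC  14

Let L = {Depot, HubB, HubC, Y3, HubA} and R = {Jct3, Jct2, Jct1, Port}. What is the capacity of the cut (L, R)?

67

Edges leaving {Depot, HubB, HubC, Y3, HubA}: Depot→Jct3 (14), HubB→Jct2 (15), HubC→Jct2 (5), Y3→Jct3 (1), Y3→Port (11), HubA→Jct1 (9), HubA→Port (12).
Cut capacity = 14 + 15 + 5 + 1 + 11 + 9 + 12 = 67.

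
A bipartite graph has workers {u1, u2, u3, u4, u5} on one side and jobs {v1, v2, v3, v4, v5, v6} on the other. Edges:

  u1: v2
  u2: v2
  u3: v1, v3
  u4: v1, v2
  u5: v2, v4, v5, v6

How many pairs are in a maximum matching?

4

Unit-capacity flow: source→left, listed edges, right→sink; max matching = max flow.
Augmenting path u1→v2 (+1); matched 1.
Augmenting path u3→v1 (+1); matched 2.
Augmenting path u5→v4 (+1); matched 3.
Augmenting path u4→v1→u3→v3 (+1); matched 4.
No augmenting path remains; maximum matching = 4.
König certificate: {u3, u4, u5, v2} is a vertex cover of size 4 (every listed pair touches it), so no matching can be larger.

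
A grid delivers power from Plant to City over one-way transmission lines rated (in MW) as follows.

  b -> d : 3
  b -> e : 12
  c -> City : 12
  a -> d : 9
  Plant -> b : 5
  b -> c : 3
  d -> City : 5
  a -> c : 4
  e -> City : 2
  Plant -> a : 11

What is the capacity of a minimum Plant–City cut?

Augment Plant→a→c→City: bottleneck 4, flow now 4.
Augment Plant→a→d→City: bottleneck 5, flow now 9.
Augment Plant→b→c→City: bottleneck 3, flow now 12.
Augment Plant→b→e→City: bottleneck 2, flow now 14.
No augmenting path remains; maximum flow = 14.
By max-flow min-cut, the minimum cut capacity equals the max flow.
In the residual graph, reachable from Plant: {Plant, a, d}.
Min-cut edges: Plant→b (5), a→c (4), d→City (5); capacity 5 + 4 + 5 = 14.

14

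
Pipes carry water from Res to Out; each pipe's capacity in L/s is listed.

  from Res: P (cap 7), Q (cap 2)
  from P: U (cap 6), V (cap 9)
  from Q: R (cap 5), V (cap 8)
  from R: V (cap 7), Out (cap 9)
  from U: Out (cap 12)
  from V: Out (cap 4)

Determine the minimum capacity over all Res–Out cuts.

Augment Res→P→U→Out: bottleneck 6, flow now 6.
Augment Res→P→V→Out: bottleneck 1, flow now 7.
Augment Res→Q→R→Out: bottleneck 2, flow now 9.
No augmenting path remains; maximum flow = 9.
By max-flow min-cut, the minimum cut capacity equals the max flow.
In the residual graph, reachable from Res: {Res}.
Min-cut edges: Res→P (7), Res→Q (2); capacity 7 + 2 = 9.

9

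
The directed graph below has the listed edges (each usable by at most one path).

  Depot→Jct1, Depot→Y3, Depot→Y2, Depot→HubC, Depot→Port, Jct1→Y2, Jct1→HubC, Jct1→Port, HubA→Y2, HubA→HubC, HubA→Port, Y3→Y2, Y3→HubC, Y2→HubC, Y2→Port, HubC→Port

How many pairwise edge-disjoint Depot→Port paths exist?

Assign every edge capacity 1; by Menger, the answer equals the max flow.
Path Depot→Port (+1); total 1.
Path Depot→Jct1→Port (+1); total 2.
Path Depot→Y2→Port (+1); total 3.
Path Depot→HubC→Port (+1); total 4.
No residual Depot→Port path; max flow = 4.
Certifying cut of size 4: {Depot→Jct1, Depot→Port, HubC→Port, Y2→Port}.

4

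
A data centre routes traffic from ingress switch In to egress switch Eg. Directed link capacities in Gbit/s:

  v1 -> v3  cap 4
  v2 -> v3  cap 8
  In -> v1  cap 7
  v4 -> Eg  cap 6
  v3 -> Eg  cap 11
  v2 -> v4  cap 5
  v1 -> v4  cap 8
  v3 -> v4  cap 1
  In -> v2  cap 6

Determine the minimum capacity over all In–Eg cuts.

Augment In→v1→v3→Eg: bottleneck 4, flow now 4.
Augment In→v1→v4→Eg: bottleneck 3, flow now 7.
Augment In→v2→v3→Eg: bottleneck 6, flow now 13.
No augmenting path remains; maximum flow = 13.
By max-flow min-cut, the minimum cut capacity equals the max flow.
In the residual graph, reachable from In: {In}.
Min-cut edges: In→v1 (7), In→v2 (6); capacity 7 + 6 = 13.

13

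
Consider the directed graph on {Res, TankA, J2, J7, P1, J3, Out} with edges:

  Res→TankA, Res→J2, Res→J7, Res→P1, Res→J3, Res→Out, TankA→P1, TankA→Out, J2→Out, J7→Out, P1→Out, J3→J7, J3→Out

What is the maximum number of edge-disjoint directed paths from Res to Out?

6

Assign every edge capacity 1; by Menger, the answer equals the max flow.
Path Res→Out (+1); total 1.
Path Res→TankA→Out (+1); total 2.
Path Res→J2→Out (+1); total 3.
Path Res→J7→Out (+1); total 4.
Path Res→P1→Out (+1); total 5.
Path Res→J3→Out (+1); total 6.
No residual Res→Out path; max flow = 6.
Certifying cut of size 6: {Res→J2, Res→J3, Res→J7, Res→Out, Res→P1, Res→TankA}.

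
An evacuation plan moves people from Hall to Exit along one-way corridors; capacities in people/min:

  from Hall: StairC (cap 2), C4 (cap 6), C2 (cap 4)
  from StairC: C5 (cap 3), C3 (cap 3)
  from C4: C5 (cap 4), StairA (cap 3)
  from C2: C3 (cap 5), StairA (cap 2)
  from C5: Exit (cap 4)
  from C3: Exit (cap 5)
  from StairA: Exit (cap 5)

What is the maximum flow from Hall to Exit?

Augment Hall→StairC→C5→Exit: bottleneck 2, flow now 2.
Augment Hall→C4→C5→Exit: bottleneck 2, flow now 4.
Augment Hall→C4→StairA→Exit: bottleneck 3, flow now 7.
Augment Hall→C2→C3→Exit: bottleneck 4, flow now 11.
Augment Hall→C4→C5→StairC→C3→Exit: bottleneck 1, flow now 12. (uses reverse residual edge)
No augmenting path remains; maximum flow = 12.
In the residual graph, reachable from Hall: {Hall}.
Min-cut edges: Hall→StairC (2), Hall→C4 (6), Hall→C2 (4); capacity 2 + 6 + 4 = 12.
This cut is saturated, so no flow can exceed 12.

12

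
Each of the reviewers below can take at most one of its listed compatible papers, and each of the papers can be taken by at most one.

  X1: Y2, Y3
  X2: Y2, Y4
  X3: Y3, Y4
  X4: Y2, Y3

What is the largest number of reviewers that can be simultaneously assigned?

Unit-capacity flow: source→left, listed edges, right→sink; max matching = max flow.
Augmenting path X1→Y2 (+1); matched 1.
Augmenting path X2→Y4 (+1); matched 2.
Augmenting path X3→Y3 (+1); matched 3.
No augmenting path remains; maximum matching = 3.
König certificate: {Y2, Y3, Y4} is a vertex cover of size 3 (every listed pair touches it), so no matching can be larger.

3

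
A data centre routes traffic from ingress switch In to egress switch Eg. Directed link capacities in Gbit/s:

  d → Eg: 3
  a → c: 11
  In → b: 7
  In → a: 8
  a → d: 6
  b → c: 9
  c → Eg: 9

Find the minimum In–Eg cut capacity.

12

Augment In→a→c→Eg: bottleneck 8, flow now 8.
Augment In→b→c→Eg: bottleneck 1, flow now 9.
Augment In→b→c→a→d→Eg: bottleneck 3, flow now 12. (uses reverse residual edge)
No augmenting path remains; maximum flow = 12.
By max-flow min-cut, the minimum cut capacity equals the max flow.
In the residual graph, reachable from In: {In, a, b, c, d}.
Min-cut edges: c→Eg (9), d→Eg (3); capacity 9 + 3 = 12.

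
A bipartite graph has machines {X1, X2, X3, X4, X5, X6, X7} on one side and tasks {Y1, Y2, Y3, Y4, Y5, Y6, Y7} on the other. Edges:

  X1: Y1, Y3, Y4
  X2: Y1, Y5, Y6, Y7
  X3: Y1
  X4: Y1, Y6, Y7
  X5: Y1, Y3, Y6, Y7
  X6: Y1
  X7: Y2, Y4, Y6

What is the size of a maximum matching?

Unit-capacity flow: source→left, listed edges, right→sink; max matching = max flow.
Augmenting path X1→Y1 (+1); matched 1.
Augmenting path X2→Y5 (+1); matched 2.
Augmenting path X4→Y6 (+1); matched 3.
Augmenting path X5→Y3 (+1); matched 4.
Augmenting path X7→Y2 (+1); matched 5.
Augmenting path X3→Y1→X1→Y4 (+1); matched 6.
No augmenting path remains; maximum matching = 6.
König certificate: {X1, X2, X4, X5, X7, Y1} is a vertex cover of size 6 (every listed pair touches it), so no matching can be larger.

6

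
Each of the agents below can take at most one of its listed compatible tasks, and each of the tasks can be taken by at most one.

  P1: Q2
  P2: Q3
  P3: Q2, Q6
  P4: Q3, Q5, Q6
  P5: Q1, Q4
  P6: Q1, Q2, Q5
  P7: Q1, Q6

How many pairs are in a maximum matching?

Unit-capacity flow: source→left, listed edges, right→sink; max matching = max flow.
Augmenting path P1→Q2 (+1); matched 1.
Augmenting path P2→Q3 (+1); matched 2.
Augmenting path P3→Q6 (+1); matched 3.
Augmenting path P4→Q5 (+1); matched 4.
Augmenting path P5→Q1 (+1); matched 5.
Augmenting path P6→Q1→P5→Q4 (+1); matched 6.
No augmenting path remains; maximum matching = 6.
König certificate: {P5, Q1, Q2, Q3, Q5, Q6} is a vertex cover of size 6 (every listed pair touches it), so no matching can be larger.

6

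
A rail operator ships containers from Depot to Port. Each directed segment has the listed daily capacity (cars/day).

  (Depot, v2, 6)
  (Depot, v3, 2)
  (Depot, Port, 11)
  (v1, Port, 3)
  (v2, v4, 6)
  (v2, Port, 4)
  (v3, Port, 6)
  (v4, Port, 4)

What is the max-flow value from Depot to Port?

Augment Depot→Port: bottleneck 11, flow now 11.
Augment Depot→v2→Port: bottleneck 4, flow now 15.
Augment Depot→v3→Port: bottleneck 2, flow now 17.
Augment Depot→v2→v4→Port: bottleneck 2, flow now 19.
No augmenting path remains; maximum flow = 19.
In the residual graph, reachable from Depot: {Depot}.
Min-cut edges: Depot→v2 (6), Depot→v3 (2), Depot→Port (11); capacity 6 + 2 + 11 = 19.
This cut is saturated, so no flow can exceed 19.

19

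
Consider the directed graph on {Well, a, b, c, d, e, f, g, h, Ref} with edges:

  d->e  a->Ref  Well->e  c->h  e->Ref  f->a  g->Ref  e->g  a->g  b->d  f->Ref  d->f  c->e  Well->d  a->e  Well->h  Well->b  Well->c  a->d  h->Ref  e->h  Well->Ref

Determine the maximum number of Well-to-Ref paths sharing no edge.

Assign every edge capacity 1; by Menger, the answer equals the max flow.
Path Well→Ref (+1); total 1.
Path Well→e→Ref (+1); total 2.
Path Well→h→Ref (+1); total 3.
Path Well→d→f→Ref (+1); total 4.
Path Well→c→e→g→Ref (+1); total 5.
No residual Well→Ref path; max flow = 5.
Certifying cut of size 5: {Well→Ref, d→f, e→Ref, e→g, h→Ref}.

5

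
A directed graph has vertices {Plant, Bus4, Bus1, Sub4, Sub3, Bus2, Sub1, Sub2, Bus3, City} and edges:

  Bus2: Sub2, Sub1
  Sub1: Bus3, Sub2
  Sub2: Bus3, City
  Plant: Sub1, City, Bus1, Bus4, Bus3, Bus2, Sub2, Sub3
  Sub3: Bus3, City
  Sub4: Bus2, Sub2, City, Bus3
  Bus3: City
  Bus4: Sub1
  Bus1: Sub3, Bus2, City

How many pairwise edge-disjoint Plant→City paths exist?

5

Assign every edge capacity 1; by Menger, the answer equals the max flow.
Path Plant→City (+1); total 1.
Path Plant→Bus1→City (+1); total 2.
Path Plant→Sub3→City (+1); total 3.
Path Plant→Sub2→City (+1); total 4.
Path Plant→Bus3→City (+1); total 5.
No residual Plant→City path; max flow = 5.
Certifying cut of size 5: {Bus3→City, Plant→Bus1, Plant→City, Plant→Sub3, Sub2→City}.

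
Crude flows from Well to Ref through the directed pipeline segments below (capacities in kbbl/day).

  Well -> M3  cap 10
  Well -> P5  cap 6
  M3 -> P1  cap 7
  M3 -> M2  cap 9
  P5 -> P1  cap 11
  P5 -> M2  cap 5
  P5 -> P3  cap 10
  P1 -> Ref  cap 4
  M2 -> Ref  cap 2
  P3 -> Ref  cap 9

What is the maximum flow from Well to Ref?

Augment Well→M3→P1→Ref: bottleneck 4, flow now 4.
Augment Well→M3→M2→Ref: bottleneck 2, flow now 6.
Augment Well→P5→P3→Ref: bottleneck 6, flow now 12.
No augmenting path remains; maximum flow = 12.
In the residual graph, reachable from Well: {Well, M3, P1, M2}.
Min-cut edges: Well→P5 (6), P1→Ref (4), M2→Ref (2); capacity 6 + 4 + 2 = 12.
This cut is saturated, so no flow can exceed 12.

12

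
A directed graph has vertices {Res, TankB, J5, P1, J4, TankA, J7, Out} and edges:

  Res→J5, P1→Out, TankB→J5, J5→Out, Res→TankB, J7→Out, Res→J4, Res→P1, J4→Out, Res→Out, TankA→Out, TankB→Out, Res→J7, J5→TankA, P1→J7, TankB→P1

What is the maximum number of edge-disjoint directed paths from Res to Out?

Assign every edge capacity 1; by Menger, the answer equals the max flow.
Path Res→Out (+1); total 1.
Path Res→TankB→Out (+1); total 2.
Path Res→J5→Out (+1); total 3.
Path Res→P1→Out (+1); total 4.
Path Res→J4→Out (+1); total 5.
Path Res→J7→Out (+1); total 6.
No residual Res→Out path; max flow = 6.
Certifying cut of size 6: {Res→J4, Res→J5, Res→J7, Res→Out, Res→P1, Res→TankB}.

6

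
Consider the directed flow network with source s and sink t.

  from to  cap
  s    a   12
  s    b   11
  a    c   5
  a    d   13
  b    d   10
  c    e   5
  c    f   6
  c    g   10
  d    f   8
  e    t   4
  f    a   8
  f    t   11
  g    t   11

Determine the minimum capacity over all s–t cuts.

Augment s→a→c→e→t: bottleneck 4, flow now 4.
Augment s→a→c→f→t: bottleneck 1, flow now 5.
Augment s→a→d→f→t: bottleneck 7, flow now 12.
Augment s→b→d→f→t: bottleneck 1, flow now 13.
No augmenting path remains; maximum flow = 13.
By max-flow min-cut, the minimum cut capacity equals the max flow.
In the residual graph, reachable from s: {s, a, b, d}.
Min-cut edges: a→c (5), d→f (8); capacity 5 + 8 = 13.

13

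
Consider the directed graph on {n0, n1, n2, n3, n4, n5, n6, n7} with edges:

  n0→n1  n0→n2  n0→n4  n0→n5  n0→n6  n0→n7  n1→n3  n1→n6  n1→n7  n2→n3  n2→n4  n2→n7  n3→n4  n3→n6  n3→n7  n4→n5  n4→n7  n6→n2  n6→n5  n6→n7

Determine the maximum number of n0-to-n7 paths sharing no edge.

Assign every edge capacity 1; by Menger, the answer equals the max flow.
Path n0→n7 (+1); total 1.
Path n0→n1→n7 (+1); total 2.
Path n0→n2→n7 (+1); total 3.
Path n0→n4→n7 (+1); total 4.
Path n0→n6→n7 (+1); total 5.
No residual n0→n7 path; max flow = 5.
Certifying cut of size 5: {n0→n1, n0→n2, n0→n4, n0→n6, n0→n7}.

5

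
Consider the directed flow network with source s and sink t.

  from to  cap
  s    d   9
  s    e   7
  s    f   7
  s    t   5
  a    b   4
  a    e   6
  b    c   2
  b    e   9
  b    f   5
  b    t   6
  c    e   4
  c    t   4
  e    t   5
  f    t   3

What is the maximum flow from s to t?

Augment s→t: bottleneck 5, flow now 5.
Augment s→e→t: bottleneck 5, flow now 10.
Augment s→f→t: bottleneck 3, flow now 13.
No augmenting path remains; maximum flow = 13.
In the residual graph, reachable from s: {s, d, e, f}.
Min-cut edges: s→t (5), e→t (5), f→t (3); capacity 5 + 5 + 3 = 13.
This cut is saturated, so no flow can exceed 13.

13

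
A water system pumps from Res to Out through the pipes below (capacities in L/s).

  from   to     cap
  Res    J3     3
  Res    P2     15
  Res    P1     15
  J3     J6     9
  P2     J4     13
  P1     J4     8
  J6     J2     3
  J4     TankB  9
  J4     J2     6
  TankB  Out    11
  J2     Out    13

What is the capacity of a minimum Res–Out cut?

Augment Res→J3→J6→J2→Out: bottleneck 3, flow now 3.
Augment Res→P2→J4→TankB→Out: bottleneck 9, flow now 12.
Augment Res→P2→J4→J2→Out: bottleneck 4, flow now 16.
Augment Res→P1→J4→J2→Out: bottleneck 2, flow now 18.
No augmenting path remains; maximum flow = 18.
By max-flow min-cut, the minimum cut capacity equals the max flow.
In the residual graph, reachable from Res: {Res, P2, P1, J4}.
Min-cut edges: Res→J3 (3), J4→TankB (9), J4→J2 (6); capacity 3 + 9 + 6 = 18.

18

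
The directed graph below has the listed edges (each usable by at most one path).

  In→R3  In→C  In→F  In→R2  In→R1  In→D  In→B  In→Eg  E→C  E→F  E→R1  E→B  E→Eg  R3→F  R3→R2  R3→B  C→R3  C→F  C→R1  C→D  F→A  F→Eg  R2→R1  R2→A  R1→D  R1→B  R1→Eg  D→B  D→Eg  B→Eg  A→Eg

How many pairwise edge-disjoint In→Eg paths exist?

6

Assign every edge capacity 1; by Menger, the answer equals the max flow.
Path In→Eg (+1); total 1.
Path In→F→Eg (+1); total 2.
Path In→R1→Eg (+1); total 3.
Path In→D→Eg (+1); total 4.
Path In→B→Eg (+1); total 5.
Path In→R2→A→Eg (+1); total 6.
No residual In→Eg path; max flow = 6.
Certifying cut of size 6: {A→Eg, B→Eg, D→Eg, F→Eg, In→Eg, R1→Eg}.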